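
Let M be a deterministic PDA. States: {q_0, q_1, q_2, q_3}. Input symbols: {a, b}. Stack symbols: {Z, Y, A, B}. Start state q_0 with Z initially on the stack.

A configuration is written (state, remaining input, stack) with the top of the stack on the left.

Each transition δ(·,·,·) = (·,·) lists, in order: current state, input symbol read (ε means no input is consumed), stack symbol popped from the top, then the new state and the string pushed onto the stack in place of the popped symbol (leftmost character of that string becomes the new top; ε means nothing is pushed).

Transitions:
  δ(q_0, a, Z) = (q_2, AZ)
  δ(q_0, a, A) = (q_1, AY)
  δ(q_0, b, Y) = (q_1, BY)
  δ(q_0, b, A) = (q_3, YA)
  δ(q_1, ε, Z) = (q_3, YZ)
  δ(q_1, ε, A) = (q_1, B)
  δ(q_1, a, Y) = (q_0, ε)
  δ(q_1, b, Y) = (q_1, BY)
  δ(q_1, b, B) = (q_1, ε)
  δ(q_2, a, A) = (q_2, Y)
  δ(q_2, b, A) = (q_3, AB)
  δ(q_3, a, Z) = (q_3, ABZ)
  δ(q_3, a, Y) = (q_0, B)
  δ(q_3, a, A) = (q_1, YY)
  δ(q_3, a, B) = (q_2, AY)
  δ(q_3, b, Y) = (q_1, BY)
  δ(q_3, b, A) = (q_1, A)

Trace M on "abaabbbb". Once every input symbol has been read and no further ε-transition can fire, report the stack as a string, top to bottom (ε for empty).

(q_0, abaabbbb, Z)
  read a, top Z: go to q_2, push AZ → (q_2, baabbbb, AZ)
  read b, top A: go to q_3, push AB → (q_3, aabbbb, ABZ)
  read a, top A: go to q_1, push YY → (q_1, abbbb, YYBZ)
  read a, top Y: go to q_0, push ε → (q_0, bbbb, YBZ)
  read b, top Y: go to q_1, push BY → (q_1, bbb, BYBZ)
  read b, top B: go to q_1, push ε → (q_1, bb, YBZ)
  read b, top Y: go to q_1, push BY → (q_1, b, BYBZ)
  read b, top B: go to q_1, push ε → (q_1, ε, YBZ)
All input consumed in state q_1 with stack YBZ.

YBZ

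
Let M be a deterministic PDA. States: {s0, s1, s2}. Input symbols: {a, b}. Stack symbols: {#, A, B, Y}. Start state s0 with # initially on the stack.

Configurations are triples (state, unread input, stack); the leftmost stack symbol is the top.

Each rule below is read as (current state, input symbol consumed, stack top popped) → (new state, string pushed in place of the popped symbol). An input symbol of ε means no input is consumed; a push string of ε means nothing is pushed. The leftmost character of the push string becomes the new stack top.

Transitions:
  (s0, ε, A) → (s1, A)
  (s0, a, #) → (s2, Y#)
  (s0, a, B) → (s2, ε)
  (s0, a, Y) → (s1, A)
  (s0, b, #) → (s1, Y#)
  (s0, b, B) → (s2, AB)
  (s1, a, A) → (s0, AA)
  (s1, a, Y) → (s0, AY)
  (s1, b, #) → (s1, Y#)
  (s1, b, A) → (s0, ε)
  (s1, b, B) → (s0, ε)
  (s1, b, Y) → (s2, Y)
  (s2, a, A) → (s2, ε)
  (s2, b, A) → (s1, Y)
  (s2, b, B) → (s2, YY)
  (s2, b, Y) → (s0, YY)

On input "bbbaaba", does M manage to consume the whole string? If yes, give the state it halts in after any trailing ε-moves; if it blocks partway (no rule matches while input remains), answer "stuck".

s1

(s0, bbbaaba, #)
  read b, top #: go to s1, push Y# → (s1, bbaaba, Y#)
  read b, top Y: go to s2, push Y → (s2, baaba, Y#)
  read b, top Y: go to s0, push YY → (s0, aaba, YY#)
  read a, top Y: go to s1, push A → (s1, aba, AY#)
  read a, top A: go to s0, push AA → (s0, ba, AAY#)
  ε-move, top A: go to s1, push A → (s1, ba, AAY#)
  read b, top A: go to s0, push ε → (s0, a, AY#)
  ε-move, top A: go to s1, push A → (s1, a, AY#)
  read a, top A: go to s0, push AA → (s0, ε, AAY#)
  ε-move, top A: go to s1, push A → (s1, ε, AAY#)
All input consumed; M is in state s1.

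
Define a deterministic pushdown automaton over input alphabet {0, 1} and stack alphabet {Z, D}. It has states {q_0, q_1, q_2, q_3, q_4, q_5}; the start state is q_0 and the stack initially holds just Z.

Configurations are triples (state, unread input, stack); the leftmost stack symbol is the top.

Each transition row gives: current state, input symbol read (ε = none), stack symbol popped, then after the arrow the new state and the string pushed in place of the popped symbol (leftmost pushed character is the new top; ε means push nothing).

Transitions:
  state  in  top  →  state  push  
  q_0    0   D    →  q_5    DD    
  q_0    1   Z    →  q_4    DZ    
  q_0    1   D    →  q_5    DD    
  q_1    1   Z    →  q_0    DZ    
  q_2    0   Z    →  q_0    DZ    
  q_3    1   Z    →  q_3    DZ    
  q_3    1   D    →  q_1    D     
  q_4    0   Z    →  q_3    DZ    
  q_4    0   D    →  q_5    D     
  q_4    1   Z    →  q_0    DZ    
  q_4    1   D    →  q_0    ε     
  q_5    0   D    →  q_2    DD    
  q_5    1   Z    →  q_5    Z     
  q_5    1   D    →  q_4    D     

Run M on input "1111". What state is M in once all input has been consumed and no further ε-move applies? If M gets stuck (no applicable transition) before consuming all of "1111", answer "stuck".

(q_0, 1111, Z)
  read 1, top Z: go to q_4, push DZ → (q_4, 111, DZ)
  read 1, top D: go to q_0, push ε → (q_0, 11, Z)
  read 1, top Z: go to q_4, push DZ → (q_4, 1, DZ)
  read 1, top D: go to q_0, push ε → (q_0, ε, Z)
All input consumed; M is in state q_0.

q_0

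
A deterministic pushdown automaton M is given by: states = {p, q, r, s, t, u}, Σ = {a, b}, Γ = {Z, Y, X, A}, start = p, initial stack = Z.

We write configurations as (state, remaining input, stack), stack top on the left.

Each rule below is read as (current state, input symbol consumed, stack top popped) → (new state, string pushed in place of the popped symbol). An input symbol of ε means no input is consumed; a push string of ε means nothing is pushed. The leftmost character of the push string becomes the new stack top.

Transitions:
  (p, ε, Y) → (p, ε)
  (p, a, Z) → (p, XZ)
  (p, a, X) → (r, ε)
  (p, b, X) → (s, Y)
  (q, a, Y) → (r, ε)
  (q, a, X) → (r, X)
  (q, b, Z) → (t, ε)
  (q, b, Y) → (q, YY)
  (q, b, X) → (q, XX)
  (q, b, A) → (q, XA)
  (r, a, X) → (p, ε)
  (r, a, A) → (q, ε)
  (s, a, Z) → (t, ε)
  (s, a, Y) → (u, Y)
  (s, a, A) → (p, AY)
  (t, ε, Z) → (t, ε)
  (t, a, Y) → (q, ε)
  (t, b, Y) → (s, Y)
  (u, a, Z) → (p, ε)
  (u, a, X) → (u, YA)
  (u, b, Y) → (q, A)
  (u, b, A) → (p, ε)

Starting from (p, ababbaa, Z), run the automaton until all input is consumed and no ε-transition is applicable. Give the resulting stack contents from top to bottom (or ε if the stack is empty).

AZ

(p, ababbaa, Z)
  read a, top Z: go to p, push XZ → (p, babbaa, XZ)
  read b, top X: go to s, push Y → (s, abbaa, YZ)
  read a, top Y: go to u, push Y → (u, bbaa, YZ)
  read b, top Y: go to q, push A → (q, baa, AZ)
  read b, top A: go to q, push XA → (q, aa, XAZ)
  read a, top X: go to r, push X → (r, a, XAZ)
  read a, top X: go to p, push ε → (p, ε, AZ)
All input consumed in state p with stack AZ.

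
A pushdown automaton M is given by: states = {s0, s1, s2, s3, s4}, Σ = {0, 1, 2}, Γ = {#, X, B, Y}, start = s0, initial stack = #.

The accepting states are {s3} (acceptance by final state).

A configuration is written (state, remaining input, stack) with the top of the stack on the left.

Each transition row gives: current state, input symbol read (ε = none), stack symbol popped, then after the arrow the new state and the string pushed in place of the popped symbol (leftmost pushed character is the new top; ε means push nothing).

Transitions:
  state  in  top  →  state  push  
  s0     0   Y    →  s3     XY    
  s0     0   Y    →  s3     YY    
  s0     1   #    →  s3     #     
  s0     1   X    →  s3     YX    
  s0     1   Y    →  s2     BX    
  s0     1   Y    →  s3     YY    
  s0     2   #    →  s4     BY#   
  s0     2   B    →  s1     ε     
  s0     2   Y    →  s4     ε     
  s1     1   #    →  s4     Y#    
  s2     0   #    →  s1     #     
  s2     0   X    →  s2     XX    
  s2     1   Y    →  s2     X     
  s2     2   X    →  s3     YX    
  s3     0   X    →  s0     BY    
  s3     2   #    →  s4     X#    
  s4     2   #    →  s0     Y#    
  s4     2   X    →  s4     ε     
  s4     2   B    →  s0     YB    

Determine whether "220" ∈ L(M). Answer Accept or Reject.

One accepting computation: (s0, 220, #) ⊢ (s4, 20, BY#) ⊢ (s0, 0, YBY#) ⊢ (s3, ε, XYBY#)
All input consumed and state s3 ∈ F.

Accept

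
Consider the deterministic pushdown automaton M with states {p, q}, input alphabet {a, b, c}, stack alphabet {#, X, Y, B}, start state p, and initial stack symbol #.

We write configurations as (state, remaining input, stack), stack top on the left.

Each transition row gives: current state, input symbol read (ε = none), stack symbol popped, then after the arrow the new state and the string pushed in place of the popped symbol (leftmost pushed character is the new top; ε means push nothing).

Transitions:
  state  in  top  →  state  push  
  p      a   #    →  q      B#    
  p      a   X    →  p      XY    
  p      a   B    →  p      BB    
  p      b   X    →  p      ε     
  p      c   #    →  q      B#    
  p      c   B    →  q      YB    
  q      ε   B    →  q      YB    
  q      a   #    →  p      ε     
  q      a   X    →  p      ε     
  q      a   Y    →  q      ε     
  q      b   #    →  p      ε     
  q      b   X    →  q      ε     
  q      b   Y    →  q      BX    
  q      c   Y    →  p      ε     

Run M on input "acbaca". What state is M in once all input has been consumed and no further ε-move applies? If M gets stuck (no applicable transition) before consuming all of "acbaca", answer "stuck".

(p, acbaca, #) ⊢ (q, cbaca, B#) ⊢ (q, cbaca, YB#) ⊢ (p, baca, B#)
No transition for (p, b, top B); M blocks with input baca remaining.

stuck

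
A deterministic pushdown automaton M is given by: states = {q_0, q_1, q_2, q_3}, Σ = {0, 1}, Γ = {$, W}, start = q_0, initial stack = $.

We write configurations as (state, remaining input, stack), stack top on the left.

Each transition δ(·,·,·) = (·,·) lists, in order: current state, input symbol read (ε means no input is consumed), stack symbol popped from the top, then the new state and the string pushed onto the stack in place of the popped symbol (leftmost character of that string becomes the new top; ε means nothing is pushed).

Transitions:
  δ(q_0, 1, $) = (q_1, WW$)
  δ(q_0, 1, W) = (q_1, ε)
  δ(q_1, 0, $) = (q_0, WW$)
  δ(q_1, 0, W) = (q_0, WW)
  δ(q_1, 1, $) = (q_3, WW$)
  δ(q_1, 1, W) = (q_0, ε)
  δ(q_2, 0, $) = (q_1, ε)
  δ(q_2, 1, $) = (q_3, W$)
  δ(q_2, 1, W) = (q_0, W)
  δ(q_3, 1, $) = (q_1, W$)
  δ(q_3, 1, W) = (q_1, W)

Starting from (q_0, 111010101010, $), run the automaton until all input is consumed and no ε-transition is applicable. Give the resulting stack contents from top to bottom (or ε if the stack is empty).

WW$

(q_0, 111010101010, $)
  read 1, top $: go to q_1, push WW$ → (q_1, 11010101010, WW$)
  read 1, top W: go to q_0, push ε → (q_0, 1010101010, W$)
  read 1, top W: go to q_1, push ε → (q_1, 010101010, $)
  read 0, top $: go to q_0, push WW$ → (q_0, 10101010, WW$)
  read 1, top W: go to q_1, push ε → (q_1, 0101010, W$)
  read 0, top W: go to q_0, push WW → (q_0, 101010, WW$)
  read 1, top W: go to q_1, push ε → (q_1, 01010, W$)
  read 0, top W: go to q_0, push WW → (q_0, 1010, WW$)
  read 1, top W: go to q_1, push ε → (q_1, 010, W$)
  read 0, top W: go to q_0, push WW → (q_0, 10, WW$)
  read 1, top W: go to q_1, push ε → (q_1, 0, W$)
  read 0, top W: go to q_0, push WW → (q_0, ε, WW$)
All input consumed in state q_0 with stack WW$.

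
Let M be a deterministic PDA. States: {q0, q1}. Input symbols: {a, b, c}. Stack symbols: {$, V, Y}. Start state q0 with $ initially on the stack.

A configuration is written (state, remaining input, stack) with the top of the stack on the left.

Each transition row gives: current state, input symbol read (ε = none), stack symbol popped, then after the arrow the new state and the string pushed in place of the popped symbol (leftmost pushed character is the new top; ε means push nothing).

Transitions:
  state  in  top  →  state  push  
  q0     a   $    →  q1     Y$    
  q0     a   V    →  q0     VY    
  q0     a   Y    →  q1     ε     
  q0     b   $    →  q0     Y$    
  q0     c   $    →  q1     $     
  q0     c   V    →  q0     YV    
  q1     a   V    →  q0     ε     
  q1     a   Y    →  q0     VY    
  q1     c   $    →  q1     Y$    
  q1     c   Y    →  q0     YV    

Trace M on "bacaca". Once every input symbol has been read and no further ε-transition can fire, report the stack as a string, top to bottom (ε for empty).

VY$

(q0, bacaca, $) ⊢ (q0, acaca, Y$) ⊢ (q1, caca, $) ⊢ (q1, aca, Y$) ⊢ (q0, ca, VY$) ⊢ (q0, a, YVY$) ⊢ (q1, ε, VY$)
All input consumed in state q1 with stack VY$.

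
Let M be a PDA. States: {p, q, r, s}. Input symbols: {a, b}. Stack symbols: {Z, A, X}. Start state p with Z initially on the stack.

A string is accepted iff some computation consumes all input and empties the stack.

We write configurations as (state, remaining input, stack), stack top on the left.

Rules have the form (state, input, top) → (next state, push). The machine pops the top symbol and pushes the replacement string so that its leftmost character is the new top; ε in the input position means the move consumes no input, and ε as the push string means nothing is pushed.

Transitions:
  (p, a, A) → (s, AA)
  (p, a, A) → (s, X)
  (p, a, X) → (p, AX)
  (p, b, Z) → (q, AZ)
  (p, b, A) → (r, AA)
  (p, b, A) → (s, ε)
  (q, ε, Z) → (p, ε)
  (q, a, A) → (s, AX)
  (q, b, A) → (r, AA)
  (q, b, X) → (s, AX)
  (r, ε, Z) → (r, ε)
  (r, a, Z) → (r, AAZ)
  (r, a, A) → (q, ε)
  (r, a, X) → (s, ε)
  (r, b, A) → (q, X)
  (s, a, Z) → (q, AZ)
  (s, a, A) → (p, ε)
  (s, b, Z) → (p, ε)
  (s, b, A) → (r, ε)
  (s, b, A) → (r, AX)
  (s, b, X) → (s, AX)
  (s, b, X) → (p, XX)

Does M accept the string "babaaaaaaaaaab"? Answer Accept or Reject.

Reject

No computation consumes all input and empties the stack.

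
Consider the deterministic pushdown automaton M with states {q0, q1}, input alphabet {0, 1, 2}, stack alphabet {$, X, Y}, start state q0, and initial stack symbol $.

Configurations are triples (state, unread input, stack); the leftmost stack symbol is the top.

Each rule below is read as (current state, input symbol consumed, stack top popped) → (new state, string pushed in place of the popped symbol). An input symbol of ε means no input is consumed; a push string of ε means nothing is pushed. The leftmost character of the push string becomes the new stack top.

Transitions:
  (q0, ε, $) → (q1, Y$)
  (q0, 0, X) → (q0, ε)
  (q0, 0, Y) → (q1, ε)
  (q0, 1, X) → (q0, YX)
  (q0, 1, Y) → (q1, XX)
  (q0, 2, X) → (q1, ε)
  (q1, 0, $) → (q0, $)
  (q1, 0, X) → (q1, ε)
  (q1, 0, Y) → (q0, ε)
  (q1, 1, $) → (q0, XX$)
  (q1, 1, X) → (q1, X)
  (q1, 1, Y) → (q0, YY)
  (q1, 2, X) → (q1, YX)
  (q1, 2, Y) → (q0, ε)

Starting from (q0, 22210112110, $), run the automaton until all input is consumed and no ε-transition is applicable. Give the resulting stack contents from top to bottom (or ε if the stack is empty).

XYXXY$

(q0, 22210112110, $) ⊢ (q1, 22210112110, Y$) ⊢ (q0, 2210112110, $) ⊢ (q1, 2210112110, Y$) ⊢ (q0, 210112110, $) ⊢ (q1, 210112110, Y$) ⊢ (q0, 10112110, $) ⊢ (q1, 10112110, Y$) ⊢ (q0, 0112110, YY$) ⊢ (q1, 112110, Y$) ⊢ (q0, 12110, YY$) ⊢ (q1, 2110, XXY$) ⊢ (q1, 110, YXXY$) ⊢ (q0, 10, YYXXY$) ⊢ (q1, 0, XXYXXY$) ⊢ (q1, ε, XYXXY$)
All input consumed in state q1 with stack XYXXY$.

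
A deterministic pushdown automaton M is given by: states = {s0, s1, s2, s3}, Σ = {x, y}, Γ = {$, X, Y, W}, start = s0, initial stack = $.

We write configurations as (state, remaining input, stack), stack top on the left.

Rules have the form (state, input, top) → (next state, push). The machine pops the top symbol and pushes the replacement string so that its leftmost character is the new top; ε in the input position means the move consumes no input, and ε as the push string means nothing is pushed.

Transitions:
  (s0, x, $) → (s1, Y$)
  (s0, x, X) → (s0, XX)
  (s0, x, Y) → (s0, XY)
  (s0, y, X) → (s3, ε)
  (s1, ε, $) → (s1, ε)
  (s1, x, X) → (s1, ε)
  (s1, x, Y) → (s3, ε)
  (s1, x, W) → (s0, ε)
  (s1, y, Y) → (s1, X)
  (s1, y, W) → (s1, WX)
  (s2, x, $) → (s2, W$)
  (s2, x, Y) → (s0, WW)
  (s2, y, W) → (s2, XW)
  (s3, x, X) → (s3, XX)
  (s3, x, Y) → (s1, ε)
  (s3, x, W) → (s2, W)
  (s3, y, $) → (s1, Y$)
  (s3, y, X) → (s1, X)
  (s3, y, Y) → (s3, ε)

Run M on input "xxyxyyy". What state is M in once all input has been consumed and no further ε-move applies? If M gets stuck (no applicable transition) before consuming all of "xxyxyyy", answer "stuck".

(s0, xxyxyyy, $)
  read x, top $: go to s1, push Y$ → (s1, xyxyyy, Y$)
  read x, top Y: go to s3, push ε → (s3, yxyyy, $)
  read y, top $: go to s1, push Y$ → (s1, xyyy, Y$)
  read x, top Y: go to s3, push ε → (s3, yyy, $)
  read y, top $: go to s1, push Y$ → (s1, yy, Y$)
  read y, top Y: go to s1, push X → (s1, y, X$)
No transition for (s1, y, top X); M blocks with input y remaining.

stuck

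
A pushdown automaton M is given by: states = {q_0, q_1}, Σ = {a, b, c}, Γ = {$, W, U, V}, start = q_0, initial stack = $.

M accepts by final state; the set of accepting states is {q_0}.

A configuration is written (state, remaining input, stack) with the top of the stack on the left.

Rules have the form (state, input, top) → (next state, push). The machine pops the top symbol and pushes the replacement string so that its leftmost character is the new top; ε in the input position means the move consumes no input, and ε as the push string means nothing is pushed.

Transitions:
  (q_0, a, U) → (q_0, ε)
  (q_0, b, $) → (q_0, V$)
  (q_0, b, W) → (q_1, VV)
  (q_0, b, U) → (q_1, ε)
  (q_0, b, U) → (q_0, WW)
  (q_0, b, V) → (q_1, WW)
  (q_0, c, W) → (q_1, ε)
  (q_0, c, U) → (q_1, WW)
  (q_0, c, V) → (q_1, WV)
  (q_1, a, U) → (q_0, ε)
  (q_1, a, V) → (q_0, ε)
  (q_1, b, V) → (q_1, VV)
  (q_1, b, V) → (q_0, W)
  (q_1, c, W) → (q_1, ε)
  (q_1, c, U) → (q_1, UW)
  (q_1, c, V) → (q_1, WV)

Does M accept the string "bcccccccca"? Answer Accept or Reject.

One accepting computation: (q_0, bcccccccca, $) ⊢ (q_0, cccccccca, V$) ⊢ (q_1, ccccccca, WV$) ⊢ (q_1, cccccca, V$) ⊢ (q_1, ccccca, WV$) ⊢ (q_1, cccca, V$) ⊢ (q_1, ccca, WV$) ⊢ (q_1, cca, V$) ⊢ (q_1, ca, WV$) ⊢ (q_1, a, V$) ⊢ (q_0, ε, $)
All input consumed and state q_0 ∈ F.

Accept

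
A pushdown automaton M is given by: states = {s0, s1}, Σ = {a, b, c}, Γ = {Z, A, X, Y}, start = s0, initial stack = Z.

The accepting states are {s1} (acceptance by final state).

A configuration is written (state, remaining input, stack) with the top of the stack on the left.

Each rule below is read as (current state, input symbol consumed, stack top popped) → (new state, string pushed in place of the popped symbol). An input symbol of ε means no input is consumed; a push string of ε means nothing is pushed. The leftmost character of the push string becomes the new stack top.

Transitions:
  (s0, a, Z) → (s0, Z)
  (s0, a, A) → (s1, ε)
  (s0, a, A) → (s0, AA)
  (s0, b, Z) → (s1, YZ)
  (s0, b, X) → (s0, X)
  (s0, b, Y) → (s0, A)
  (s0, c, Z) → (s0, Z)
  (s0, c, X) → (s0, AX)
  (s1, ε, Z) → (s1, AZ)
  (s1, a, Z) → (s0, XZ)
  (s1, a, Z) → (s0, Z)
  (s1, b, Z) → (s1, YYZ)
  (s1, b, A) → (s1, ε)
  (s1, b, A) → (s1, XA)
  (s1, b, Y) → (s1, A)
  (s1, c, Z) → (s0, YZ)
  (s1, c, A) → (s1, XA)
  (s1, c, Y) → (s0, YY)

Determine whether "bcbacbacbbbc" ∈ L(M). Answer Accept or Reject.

No computation consumes all input and reaches a final state.

Reject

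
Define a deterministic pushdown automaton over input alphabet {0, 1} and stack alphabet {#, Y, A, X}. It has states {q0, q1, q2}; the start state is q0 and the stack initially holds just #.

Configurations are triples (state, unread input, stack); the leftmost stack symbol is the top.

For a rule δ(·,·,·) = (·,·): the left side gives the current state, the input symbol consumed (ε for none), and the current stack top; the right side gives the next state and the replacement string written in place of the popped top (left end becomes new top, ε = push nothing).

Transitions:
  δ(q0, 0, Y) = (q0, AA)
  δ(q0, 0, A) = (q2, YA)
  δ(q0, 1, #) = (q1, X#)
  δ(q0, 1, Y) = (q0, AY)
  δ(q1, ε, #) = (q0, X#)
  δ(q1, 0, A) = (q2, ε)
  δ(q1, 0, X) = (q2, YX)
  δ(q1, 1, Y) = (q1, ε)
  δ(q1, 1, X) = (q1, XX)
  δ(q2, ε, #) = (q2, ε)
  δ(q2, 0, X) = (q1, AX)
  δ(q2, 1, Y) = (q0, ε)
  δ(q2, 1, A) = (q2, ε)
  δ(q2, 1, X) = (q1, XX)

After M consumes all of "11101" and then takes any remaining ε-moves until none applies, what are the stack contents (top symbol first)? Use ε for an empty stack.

(q0, 11101, #) ⊢ (q1, 1101, X#) ⊢ (q1, 101, XX#) ⊢ (q1, 01, XXX#) ⊢ (q2, 1, YXXX#) ⊢ (q0, ε, XXX#)
All input consumed in state q0 with stack XXX#.

XXX#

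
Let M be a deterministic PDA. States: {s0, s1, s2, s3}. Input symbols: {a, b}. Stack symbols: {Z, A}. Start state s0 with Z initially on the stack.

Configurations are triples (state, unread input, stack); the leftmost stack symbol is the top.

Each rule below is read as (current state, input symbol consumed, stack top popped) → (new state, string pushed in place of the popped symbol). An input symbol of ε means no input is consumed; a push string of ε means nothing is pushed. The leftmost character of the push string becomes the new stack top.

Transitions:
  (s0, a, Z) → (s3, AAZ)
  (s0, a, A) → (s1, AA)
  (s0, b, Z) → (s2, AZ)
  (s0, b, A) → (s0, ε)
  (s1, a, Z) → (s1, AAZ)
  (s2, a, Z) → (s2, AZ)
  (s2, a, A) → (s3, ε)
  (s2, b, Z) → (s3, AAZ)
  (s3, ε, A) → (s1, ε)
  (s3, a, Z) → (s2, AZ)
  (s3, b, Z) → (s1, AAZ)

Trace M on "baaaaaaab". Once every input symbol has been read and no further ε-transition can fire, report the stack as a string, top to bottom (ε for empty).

(s0, baaaaaaab, Z)
  read b, top Z: go to s2, push AZ → (s2, aaaaaaab, AZ)
  read a, top A: go to s3, push ε → (s3, aaaaaab, Z)
  read a, top Z: go to s2, push AZ → (s2, aaaaab, AZ)
  read a, top A: go to s3, push ε → (s3, aaaab, Z)
  read a, top Z: go to s2, push AZ → (s2, aaab, AZ)
  read a, top A: go to s3, push ε → (s3, aab, Z)
  read a, top Z: go to s2, push AZ → (s2, ab, AZ)
  read a, top A: go to s3, push ε → (s3, b, Z)
  read b, top Z: go to s1, push AAZ → (s1, ε, AAZ)
All input consumed in state s1 with stack AAZ.

AAZ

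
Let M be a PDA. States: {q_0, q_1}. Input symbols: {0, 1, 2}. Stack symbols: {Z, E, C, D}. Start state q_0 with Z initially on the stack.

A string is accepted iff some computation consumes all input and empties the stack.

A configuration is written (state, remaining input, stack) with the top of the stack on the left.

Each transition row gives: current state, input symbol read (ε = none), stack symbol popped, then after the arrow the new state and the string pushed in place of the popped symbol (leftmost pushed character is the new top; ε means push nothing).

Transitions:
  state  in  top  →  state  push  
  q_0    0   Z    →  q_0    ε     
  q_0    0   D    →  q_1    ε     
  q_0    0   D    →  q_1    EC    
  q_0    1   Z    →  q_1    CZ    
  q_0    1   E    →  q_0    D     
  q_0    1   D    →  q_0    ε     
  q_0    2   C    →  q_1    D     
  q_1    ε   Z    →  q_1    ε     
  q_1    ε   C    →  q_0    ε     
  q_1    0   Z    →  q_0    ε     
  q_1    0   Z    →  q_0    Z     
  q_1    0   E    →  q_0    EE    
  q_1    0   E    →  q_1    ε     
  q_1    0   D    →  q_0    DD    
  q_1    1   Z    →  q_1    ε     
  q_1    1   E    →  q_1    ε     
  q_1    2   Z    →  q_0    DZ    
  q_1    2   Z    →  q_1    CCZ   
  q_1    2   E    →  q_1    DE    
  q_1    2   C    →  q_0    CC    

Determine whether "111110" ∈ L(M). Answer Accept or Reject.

One accepting computation: (q_0, 111110, Z) ⊢ (q_1, 11110, CZ) ⊢ (q_0, 11110, Z) ⊢ (q_1, 1110, CZ) ⊢ (q_0, 1110, Z) ⊢ (q_1, 110, CZ) ⊢ (q_0, 110, Z) ⊢ (q_1, 10, CZ) ⊢ (q_0, 10, Z) ⊢ (q_1, 0, CZ) ⊢ (q_0, 0, Z) ⊢ (q_0, ε, ε)
All input consumed and the stack is empty.

Accept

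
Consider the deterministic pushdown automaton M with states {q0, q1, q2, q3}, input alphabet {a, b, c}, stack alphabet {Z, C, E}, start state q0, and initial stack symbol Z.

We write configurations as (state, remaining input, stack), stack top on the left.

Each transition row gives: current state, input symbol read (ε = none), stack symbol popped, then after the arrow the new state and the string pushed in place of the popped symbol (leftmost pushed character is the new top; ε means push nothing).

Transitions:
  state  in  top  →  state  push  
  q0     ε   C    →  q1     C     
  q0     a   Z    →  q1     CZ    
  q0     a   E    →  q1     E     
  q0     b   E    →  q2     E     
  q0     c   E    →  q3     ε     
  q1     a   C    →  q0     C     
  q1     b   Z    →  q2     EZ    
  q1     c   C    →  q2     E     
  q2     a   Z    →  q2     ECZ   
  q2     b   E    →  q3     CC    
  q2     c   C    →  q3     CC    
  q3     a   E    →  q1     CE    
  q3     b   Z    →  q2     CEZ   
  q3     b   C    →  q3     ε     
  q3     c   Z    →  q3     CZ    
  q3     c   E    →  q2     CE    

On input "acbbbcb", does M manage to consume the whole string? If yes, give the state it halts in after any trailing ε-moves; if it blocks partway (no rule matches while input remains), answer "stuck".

q3

(q0, acbbbcb, Z)
  read a, top Z: go to q1, push CZ → (q1, cbbbcb, CZ)
  read c, top C: go to q2, push E → (q2, bbbcb, EZ)
  read b, top E: go to q3, push CC → (q3, bbcb, CCZ)
  read b, top C: go to q3, push ε → (q3, bcb, CZ)
  read b, top C: go to q3, push ε → (q3, cb, Z)
  read c, top Z: go to q3, push CZ → (q3, b, CZ)
  read b, top C: go to q3, push ε → (q3, ε, Z)
All input consumed; M is in state q3.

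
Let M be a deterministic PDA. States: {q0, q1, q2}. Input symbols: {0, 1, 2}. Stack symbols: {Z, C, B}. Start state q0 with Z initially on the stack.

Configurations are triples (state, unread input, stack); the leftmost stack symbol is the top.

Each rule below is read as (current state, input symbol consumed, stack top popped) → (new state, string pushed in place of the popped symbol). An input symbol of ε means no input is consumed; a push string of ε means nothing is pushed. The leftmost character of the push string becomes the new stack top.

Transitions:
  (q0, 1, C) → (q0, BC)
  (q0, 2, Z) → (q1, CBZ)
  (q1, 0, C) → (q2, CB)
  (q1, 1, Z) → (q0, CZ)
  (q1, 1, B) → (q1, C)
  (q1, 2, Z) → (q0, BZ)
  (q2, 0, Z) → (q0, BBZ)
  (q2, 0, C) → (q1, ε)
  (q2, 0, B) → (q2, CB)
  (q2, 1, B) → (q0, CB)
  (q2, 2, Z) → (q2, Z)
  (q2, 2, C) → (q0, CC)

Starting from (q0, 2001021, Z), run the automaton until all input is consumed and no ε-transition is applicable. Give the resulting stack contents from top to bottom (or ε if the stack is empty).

(q0, 2001021, Z)
  read 2, top Z: go to q1, push CBZ → (q1, 001021, CBZ)
  read 0, top C: go to q2, push CB → (q2, 01021, CBBZ)
  read 0, top C: go to q1, push ε → (q1, 1021, BBZ)
  read 1, top B: go to q1, push C → (q1, 021, CBZ)
  read 0, top C: go to q2, push CB → (q2, 21, CBBZ)
  read 2, top C: go to q0, push CC → (q0, 1, CCBBZ)
  read 1, top C: go to q0, push BC → (q0, ε, BCCBBZ)
All input consumed in state q0 with stack BCCBBZ.

BCCBBZ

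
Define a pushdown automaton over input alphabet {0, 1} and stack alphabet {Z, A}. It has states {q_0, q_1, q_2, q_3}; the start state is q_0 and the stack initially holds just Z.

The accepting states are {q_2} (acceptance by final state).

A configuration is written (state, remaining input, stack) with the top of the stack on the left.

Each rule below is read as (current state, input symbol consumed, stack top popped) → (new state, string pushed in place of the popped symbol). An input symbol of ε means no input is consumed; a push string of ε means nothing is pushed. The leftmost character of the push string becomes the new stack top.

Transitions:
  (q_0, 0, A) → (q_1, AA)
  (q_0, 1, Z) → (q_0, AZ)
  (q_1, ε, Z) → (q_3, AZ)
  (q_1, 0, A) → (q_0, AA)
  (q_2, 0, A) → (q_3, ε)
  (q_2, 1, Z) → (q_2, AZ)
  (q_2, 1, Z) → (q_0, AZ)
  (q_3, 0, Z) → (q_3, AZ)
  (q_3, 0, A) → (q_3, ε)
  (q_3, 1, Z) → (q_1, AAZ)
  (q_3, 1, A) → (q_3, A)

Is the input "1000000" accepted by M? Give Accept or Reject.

Reject

No computation consumes all input and reaches a final state.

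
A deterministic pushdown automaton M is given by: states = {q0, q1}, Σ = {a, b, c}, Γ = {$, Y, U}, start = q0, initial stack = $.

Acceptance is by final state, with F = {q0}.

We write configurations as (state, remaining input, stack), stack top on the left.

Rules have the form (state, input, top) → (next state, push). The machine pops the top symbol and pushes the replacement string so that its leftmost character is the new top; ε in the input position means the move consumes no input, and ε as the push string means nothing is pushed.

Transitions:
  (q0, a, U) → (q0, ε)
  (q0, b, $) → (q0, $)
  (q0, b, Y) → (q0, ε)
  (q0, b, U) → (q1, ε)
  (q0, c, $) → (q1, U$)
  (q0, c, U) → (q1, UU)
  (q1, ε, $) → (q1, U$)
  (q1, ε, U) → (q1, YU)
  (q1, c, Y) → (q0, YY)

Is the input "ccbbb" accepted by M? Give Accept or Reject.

(q0, ccbbb, $) ⊢ (q1, cbbb, U$) ⊢ (q1, cbbb, YU$) ⊢ (q0, bbb, YYU$) ⊢ (q0, bb, YU$) ⊢ (q0, b, U$) ⊢ (q1, ε, $) ⊢ (q1, ε, U$) ⊢ (q1, ε, YU$)
All input consumed; state q1 ∉ F and no further ε-move applies.

Reject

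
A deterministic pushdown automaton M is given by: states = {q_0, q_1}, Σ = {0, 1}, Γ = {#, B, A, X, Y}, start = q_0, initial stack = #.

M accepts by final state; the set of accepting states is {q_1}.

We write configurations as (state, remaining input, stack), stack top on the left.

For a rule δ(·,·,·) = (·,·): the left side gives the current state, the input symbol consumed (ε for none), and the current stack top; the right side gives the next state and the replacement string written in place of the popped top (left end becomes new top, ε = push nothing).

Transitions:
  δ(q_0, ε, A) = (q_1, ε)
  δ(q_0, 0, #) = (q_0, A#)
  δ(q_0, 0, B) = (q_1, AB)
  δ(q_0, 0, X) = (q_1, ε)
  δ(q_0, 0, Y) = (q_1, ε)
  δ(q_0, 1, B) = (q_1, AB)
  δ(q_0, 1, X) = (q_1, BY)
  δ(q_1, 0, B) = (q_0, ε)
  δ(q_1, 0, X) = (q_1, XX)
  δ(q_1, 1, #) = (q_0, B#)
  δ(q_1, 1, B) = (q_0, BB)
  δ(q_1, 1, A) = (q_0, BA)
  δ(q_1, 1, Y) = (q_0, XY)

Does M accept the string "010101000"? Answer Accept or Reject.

Reject

(q_0, 010101000, #)
  read 0, top #: go to q_0, push A# → (q_0, 10101000, A#)
  ε-move, top A: go to q_1, push ε → (q_1, 10101000, #)
  read 1, top #: go to q_0, push B# → (q_0, 0101000, B#)
  read 0, top B: go to q_1, push AB → (q_1, 101000, AB#)
  read 1, top A: go to q_0, push BA → (q_0, 01000, BAB#)
  read 0, top B: go to q_1, push AB → (q_1, 1000, ABAB#)
  read 1, top A: go to q_0, push BA → (q_0, 000, BABAB#)
  read 0, top B: go to q_1, push AB → (q_1, 00, ABABAB#)
No transition applies at (q_1, 00, ABABAB#); input not fully consumed.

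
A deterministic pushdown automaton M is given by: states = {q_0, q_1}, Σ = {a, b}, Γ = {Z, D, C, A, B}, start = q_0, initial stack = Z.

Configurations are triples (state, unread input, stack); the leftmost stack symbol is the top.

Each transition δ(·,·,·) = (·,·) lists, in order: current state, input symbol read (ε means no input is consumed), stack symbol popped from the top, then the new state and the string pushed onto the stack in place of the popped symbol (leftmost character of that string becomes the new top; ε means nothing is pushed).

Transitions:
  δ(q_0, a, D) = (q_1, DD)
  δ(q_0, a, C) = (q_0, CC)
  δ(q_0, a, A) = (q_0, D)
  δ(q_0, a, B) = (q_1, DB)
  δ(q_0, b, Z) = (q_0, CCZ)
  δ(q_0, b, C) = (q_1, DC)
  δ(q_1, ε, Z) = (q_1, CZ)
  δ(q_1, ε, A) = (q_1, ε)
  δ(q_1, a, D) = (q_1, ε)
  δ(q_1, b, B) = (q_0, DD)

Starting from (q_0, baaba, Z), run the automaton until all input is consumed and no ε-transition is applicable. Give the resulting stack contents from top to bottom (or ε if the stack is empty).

(q_0, baaba, Z)
  read b, top Z: go to q_0, push CCZ → (q_0, aaba, CCZ)
  read a, top C: go to q_0, push CC → (q_0, aba, CCCZ)
  read a, top C: go to q_0, push CC → (q_0, ba, CCCCZ)
  read b, top C: go to q_1, push DC → (q_1, a, DCCCCZ)
  read a, top D: go to q_1, push ε → (q_1, ε, CCCCZ)
All input consumed in state q_1 with stack CCCCZ.

CCCCZ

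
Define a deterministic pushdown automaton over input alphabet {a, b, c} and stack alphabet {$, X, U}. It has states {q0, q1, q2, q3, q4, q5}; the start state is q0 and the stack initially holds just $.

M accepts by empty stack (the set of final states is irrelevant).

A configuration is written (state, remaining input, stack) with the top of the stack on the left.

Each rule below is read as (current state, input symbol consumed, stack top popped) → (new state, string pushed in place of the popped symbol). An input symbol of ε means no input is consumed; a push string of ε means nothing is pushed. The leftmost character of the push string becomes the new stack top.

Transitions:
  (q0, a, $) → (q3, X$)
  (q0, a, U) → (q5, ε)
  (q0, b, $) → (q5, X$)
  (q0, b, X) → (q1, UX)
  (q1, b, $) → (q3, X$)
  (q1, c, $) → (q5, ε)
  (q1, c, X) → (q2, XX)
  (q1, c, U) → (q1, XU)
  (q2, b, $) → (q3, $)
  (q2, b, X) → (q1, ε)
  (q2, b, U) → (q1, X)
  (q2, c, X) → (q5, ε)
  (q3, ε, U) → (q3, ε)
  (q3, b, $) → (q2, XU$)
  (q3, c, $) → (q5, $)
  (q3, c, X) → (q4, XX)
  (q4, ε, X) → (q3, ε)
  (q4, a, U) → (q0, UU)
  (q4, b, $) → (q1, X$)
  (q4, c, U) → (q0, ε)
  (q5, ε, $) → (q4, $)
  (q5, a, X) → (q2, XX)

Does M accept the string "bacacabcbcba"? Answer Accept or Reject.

(q0, bacacabcbcba, $)
  read b, top $: go to q5, push X$ → (q5, acacabcbcba, X$)
  read a, top X: go to q2, push XX → (q2, cacabcbcba, XX$)
  read c, top X: go to q5, push ε → (q5, acabcbcba, X$)
  read a, top X: go to q2, push XX → (q2, cabcbcba, XX$)
  read c, top X: go to q5, push ε → (q5, abcbcba, X$)
  read a, top X: go to q2, push XX → (q2, bcbcba, XX$)
  read b, top X: go to q1, push ε → (q1, cbcba, X$)
  read c, top X: go to q2, push XX → (q2, bcba, XX$)
  read b, top X: go to q1, push ε → (q1, cba, X$)
  read c, top X: go to q2, push XX → (q2, ba, XX$)
  read b, top X: go to q1, push ε → (q1, a, X$)
No transition applies at (q1, a, X$); input not fully consumed.

Reject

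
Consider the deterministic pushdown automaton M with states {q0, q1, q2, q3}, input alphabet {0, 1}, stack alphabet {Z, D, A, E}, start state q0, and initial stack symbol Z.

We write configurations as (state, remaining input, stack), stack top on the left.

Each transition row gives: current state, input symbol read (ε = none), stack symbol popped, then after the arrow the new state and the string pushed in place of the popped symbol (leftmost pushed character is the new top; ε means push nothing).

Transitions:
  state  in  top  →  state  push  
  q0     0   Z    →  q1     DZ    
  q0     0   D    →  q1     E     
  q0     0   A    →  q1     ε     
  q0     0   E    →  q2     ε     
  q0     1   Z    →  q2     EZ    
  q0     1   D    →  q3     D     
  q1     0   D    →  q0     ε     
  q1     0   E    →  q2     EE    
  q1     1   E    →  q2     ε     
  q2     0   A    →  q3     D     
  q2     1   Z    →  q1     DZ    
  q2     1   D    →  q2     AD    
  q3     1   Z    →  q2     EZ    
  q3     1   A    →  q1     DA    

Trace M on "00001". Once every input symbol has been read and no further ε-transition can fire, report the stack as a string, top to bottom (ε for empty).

EZ

(q0, 00001, Z) ⊢ (q1, 0001, DZ) ⊢ (q0, 001, Z) ⊢ (q1, 01, DZ) ⊢ (q0, 1, Z) ⊢ (q2, ε, EZ)
All input consumed in state q2 with stack EZ.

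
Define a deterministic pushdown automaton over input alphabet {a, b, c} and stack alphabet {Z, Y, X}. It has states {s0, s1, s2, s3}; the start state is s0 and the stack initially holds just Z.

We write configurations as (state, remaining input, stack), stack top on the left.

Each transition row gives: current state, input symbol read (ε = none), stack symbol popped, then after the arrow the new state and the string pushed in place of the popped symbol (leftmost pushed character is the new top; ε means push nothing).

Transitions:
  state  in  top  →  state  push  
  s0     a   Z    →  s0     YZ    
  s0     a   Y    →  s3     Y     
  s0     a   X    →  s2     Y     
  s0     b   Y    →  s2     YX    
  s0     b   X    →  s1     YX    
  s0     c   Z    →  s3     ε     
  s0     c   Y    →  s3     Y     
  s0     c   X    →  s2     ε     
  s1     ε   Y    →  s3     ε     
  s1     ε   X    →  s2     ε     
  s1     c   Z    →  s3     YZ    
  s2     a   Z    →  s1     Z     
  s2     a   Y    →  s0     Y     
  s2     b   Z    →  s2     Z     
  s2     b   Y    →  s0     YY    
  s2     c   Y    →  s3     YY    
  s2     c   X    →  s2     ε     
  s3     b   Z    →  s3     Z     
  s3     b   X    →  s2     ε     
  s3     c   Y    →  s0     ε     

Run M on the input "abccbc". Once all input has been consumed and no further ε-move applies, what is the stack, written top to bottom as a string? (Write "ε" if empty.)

(s0, abccbc, Z)
  read a, top Z: go to s0, push YZ → (s0, bccbc, YZ)
  read b, top Y: go to s2, push YX → (s2, ccbc, YXZ)
  read c, top Y: go to s3, push YY → (s3, cbc, YYXZ)
  read c, top Y: go to s0, push ε → (s0, bc, YXZ)
  read b, top Y: go to s2, push YX → (s2, c, YXXZ)
  read c, top Y: go to s3, push YY → (s3, ε, YYXXZ)
All input consumed in state s3 with stack YYXXZ.

YYXXZ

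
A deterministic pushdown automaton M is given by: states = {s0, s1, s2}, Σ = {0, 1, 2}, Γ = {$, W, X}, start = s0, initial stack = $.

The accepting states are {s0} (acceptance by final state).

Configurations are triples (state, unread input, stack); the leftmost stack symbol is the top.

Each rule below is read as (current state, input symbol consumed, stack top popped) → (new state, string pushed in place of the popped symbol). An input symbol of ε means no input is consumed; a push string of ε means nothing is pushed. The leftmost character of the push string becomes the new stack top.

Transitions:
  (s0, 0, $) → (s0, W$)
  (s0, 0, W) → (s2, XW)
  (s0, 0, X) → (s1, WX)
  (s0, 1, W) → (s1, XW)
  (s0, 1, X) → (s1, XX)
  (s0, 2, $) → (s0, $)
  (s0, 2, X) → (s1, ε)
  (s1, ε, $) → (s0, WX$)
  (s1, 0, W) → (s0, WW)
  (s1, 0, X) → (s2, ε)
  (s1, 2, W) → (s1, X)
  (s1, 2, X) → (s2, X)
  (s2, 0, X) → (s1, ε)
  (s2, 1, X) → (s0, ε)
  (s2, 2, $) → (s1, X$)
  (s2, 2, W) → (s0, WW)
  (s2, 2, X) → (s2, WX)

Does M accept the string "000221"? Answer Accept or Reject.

(s0, 000221, $) ⊢ (s0, 00221, W$) ⊢ (s2, 0221, XW$) ⊢ (s1, 221, W$) ⊢ (s1, 21, X$) ⊢ (s2, 1, X$) ⊢ (s0, ε, $)
All input consumed; state s0 ∈ F.

Accept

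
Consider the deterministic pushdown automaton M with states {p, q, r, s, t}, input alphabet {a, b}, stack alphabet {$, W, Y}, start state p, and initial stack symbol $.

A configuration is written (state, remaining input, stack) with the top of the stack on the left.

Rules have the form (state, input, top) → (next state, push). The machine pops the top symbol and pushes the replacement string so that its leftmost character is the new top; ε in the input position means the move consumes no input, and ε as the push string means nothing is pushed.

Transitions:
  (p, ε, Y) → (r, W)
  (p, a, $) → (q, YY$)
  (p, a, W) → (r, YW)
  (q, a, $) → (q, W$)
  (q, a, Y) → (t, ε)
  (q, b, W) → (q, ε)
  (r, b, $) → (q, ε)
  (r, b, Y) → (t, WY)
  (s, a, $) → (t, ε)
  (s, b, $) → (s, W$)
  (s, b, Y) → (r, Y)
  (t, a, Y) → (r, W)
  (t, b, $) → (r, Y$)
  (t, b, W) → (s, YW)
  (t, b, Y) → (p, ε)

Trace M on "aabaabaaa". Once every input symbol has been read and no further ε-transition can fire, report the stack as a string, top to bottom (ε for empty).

(p, aabaabaaa, $)
  read a, top $: go to q, push YY$ → (q, abaabaaa, YY$)
  read a, top Y: go to t, push ε → (t, baabaaa, Y$)
  read b, top Y: go to p, push ε → (p, aabaaa, $)
  read a, top $: go to q, push YY$ → (q, abaaa, YY$)
  read a, top Y: go to t, push ε → (t, baaa, Y$)
  read b, top Y: go to p, push ε → (p, aaa, $)
  read a, top $: go to q, push YY$ → (q, aa, YY$)
  read a, top Y: go to t, push ε → (t, a, Y$)
  read a, top Y: go to r, push W → (r, ε, W$)
All input consumed in state r with stack W$.

W$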